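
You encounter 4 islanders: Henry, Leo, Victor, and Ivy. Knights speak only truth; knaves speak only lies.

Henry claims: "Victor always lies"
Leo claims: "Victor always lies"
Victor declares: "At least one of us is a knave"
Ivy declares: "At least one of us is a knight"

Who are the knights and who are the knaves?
Henry is a knave.
Leo is a knave.
Victor is a knight.
Ivy is a knight.

Verification:
- Henry (knave) says "Victor always lies" - this is FALSE (a lie) because Victor is a knight.
- Leo (knave) says "Victor always lies" - this is FALSE (a lie) because Victor is a knight.
- Victor (knight) says "At least one of us is a knave" - this is TRUE because Henry and Leo are knaves.
- Ivy (knight) says "At least one of us is a knight" - this is TRUE because Victor and Ivy are knights.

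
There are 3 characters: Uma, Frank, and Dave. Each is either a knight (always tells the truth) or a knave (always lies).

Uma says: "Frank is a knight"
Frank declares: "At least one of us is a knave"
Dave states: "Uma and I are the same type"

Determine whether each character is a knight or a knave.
Uma is a knight.
Frank is a knight.
Dave is a knave.

Verification:
- Uma (knight) says "Frank is a knight" - this is TRUE because Frank is a knight.
- Frank (knight) says "At least one of us is a knave" - this is TRUE because Dave is a knave.
- Dave (knave) says "Uma and I are the same type" - this is FALSE (a lie) because Dave is a knave and Uma is a knight.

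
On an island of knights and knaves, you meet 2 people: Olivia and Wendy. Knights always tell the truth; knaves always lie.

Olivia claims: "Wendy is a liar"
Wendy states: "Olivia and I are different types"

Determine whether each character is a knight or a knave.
Olivia is a knave.
Wendy is a knight.

Verification:
- Olivia (knave) says "Wendy is a liar" - this is FALSE (a lie) because Wendy is a knight.
- Wendy (knight) says "Olivia and I are different types" - this is TRUE because Wendy is a knight and Olivia is a knave.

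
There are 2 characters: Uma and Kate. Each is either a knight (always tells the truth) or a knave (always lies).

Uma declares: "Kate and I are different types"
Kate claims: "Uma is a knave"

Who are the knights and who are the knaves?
Uma is a knight.
Kate is a knave.

Verification:
- Uma (knight) says "Kate and I are different types" - this is TRUE because Uma is a knight and Kate is a knave.
- Kate (knave) says "Uma is a knave" - this is FALSE (a lie) because Uma is a knight.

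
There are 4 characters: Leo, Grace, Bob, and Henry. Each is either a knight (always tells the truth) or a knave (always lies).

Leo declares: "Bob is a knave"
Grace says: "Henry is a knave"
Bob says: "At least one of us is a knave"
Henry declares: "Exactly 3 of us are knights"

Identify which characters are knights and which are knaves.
Leo is a knave.
Grace is a knight.
Bob is a knight.
Henry is a knave.

Verification:
- Leo (knave) says "Bob is a knave" - this is FALSE (a lie) because Bob is a knight.
- Grace (knight) says "Henry is a knave" - this is TRUE because Henry is a knave.
- Bob (knight) says "At least one of us is a knave" - this is TRUE because Leo and Henry are knaves.
- Henry (knave) says "Exactly 3 of us are knights" - this is FALSE (a lie) because there are 2 knights.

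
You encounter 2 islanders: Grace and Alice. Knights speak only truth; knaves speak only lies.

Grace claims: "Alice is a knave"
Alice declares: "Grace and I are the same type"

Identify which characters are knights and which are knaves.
Grace is a knight.
Alice is a knave.

Verification:
- Grace (knight) says "Alice is a knave" - this is TRUE because Alice is a knave.
- Alice (knave) says "Grace and I are the same type" - this is FALSE (a lie) because Alice is a knave and Grace is a knight.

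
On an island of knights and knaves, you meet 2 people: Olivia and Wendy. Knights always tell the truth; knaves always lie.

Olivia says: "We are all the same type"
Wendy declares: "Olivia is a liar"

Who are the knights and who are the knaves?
Olivia is a knave.
Wendy is a knight.

Verification:
- Olivia (knave) says "We are all the same type" - this is FALSE (a lie) because Wendy is a knight and Olivia is a knave.
- Wendy (knight) says "Olivia is a liar" - this is TRUE because Olivia is a knave.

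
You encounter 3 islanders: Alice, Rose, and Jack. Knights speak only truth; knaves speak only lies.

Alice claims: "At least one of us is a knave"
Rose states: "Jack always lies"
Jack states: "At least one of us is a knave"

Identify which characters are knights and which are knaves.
Alice is a knight.
Rose is a knave.
Jack is a knight.

Verification:
- Alice (knight) says "At least one of us is a knave" - this is TRUE because Rose is a knave.
- Rose (knave) says "Jack always lies" - this is FALSE (a lie) because Jack is a knight.
- Jack (knight) says "At least one of us is a knave" - this is TRUE because Rose is a knave.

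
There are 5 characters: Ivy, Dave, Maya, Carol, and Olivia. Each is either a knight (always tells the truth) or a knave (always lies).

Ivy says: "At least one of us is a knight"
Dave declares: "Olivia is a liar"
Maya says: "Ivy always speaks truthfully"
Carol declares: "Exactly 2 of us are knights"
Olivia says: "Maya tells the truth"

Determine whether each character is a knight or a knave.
Ivy is a knight.
Dave is a knave.
Maya is a knight.
Carol is a knave.
Olivia is a knight.

Verification:
- Ivy (knight) says "At least one of us is a knight" - this is TRUE because Ivy, Maya, and Olivia are knights.
- Dave (knave) says "Olivia is a liar" - this is FALSE (a lie) because Olivia is a knight.
- Maya (knight) says "Ivy always speaks truthfully" - this is TRUE because Ivy is a knight.
- Carol (knave) says "Exactly 2 of us are knights" - this is FALSE (a lie) because there are 3 knights.
- Olivia (knight) says "Maya tells the truth" - this is TRUE because Maya is a knight.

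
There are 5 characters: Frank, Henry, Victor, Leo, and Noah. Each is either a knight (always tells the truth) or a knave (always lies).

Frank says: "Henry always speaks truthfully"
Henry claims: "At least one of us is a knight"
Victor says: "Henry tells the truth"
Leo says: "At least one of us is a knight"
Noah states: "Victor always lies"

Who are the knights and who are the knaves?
Frank is a knight.
Henry is a knight.
Victor is a knight.
Leo is a knight.
Noah is a knave.

Verification:
- Frank (knight) says "Henry always speaks truthfully" - this is TRUE because Henry is a knight.
- Henry (knight) says "At least one of us is a knight" - this is TRUE because Frank, Henry, Victor, and Leo are knights.
- Victor (knight) says "Henry tells the truth" - this is TRUE because Henry is a knight.
- Leo (knight) says "At least one of us is a knight" - this is TRUE because Frank, Henry, Victor, and Leo are knights.
- Noah (knave) says "Victor always lies" - this is FALSE (a lie) because Victor is a knight.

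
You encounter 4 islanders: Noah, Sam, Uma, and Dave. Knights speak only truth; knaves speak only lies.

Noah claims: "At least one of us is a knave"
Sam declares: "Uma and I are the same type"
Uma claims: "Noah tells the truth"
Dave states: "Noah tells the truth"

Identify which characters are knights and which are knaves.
Noah is a knight.
Sam is a knave.
Uma is a knight.
Dave is a knight.

Verification:
- Noah (knight) says "At least one of us is a knave" - this is TRUE because Sam is a knave.
- Sam (knave) says "Uma and I are the same type" - this is FALSE (a lie) because Sam is a knave and Uma is a knight.
- Uma (knight) says "Noah tells the truth" - this is TRUE because Noah is a knight.
- Dave (knight) says "Noah tells the truth" - this is TRUE because Noah is a knight.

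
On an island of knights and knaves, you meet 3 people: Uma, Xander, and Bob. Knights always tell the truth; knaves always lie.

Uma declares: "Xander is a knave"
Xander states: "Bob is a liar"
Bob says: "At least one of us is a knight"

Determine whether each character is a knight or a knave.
Uma is a knight.
Xander is a knave.
Bob is a knight.

Verification:
- Uma (knight) says "Xander is a knave" - this is TRUE because Xander is a knave.
- Xander (knave) says "Bob is a liar" - this is FALSE (a lie) because Bob is a knight.
- Bob (knight) says "At least one of us is a knight" - this is TRUE because Uma and Bob are knights.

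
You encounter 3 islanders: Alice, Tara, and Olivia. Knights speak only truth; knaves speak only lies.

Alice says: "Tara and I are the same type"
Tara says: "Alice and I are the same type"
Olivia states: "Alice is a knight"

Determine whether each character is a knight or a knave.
Alice is a knight.
Tara is a knight.
Olivia is a knight.

Verification:
- Alice (knight) says "Tara and I are the same type" - this is TRUE because Alice is a knight and Tara is a knight.
- Tara (knight) says "Alice and I are the same type" - this is TRUE because Tara is a knight and Alice is a knight.
- Olivia (knight) says "Alice is a knight" - this is TRUE because Alice is a knight.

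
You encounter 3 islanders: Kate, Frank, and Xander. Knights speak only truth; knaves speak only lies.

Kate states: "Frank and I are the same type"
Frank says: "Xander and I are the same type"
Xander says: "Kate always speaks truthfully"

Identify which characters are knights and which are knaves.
Kate is a knight.
Frank is a knight.
Xander is a knight.

Verification:
- Kate (knight) says "Frank and I are the same type" - this is TRUE because Kate is a knight and Frank is a knight.
- Frank (knight) says "Xander and I are the same type" - this is TRUE because Frank is a knight and Xander is a knight.
- Xander (knight) says "Kate always speaks truthfully" - this is TRUE because Kate is a knight.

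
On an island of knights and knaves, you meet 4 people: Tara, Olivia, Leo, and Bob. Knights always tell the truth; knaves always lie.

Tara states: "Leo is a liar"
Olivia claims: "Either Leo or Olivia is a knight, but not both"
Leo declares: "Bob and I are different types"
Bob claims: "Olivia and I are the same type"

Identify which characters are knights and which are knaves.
Tara is a knight.
Olivia is a knight.
Leo is a knave.
Bob is a knave.

Verification:
- Tara (knight) says "Leo is a liar" - this is TRUE because Leo is a knave.
- Olivia (knight) says "Either Leo or Olivia is a knight, but not both" - this is TRUE because Leo is a knave and Olivia is a knight.
- Leo (knave) says "Bob and I are different types" - this is FALSE (a lie) because Leo is a knave and Bob is a knave.
- Bob (knave) says "Olivia and I are the same type" - this is FALSE (a lie) because Bob is a knave and Olivia is a knight.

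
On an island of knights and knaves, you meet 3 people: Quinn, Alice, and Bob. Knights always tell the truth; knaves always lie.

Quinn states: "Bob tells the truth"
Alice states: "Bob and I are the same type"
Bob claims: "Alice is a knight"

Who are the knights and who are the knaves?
Quinn is a knight.
Alice is a knight.
Bob is a knight.

Verification:
- Quinn (knight) says "Bob tells the truth" - this is TRUE because Bob is a knight.
- Alice (knight) says "Bob and I are the same type" - this is TRUE because Alice is a knight and Bob is a knight.
- Bob (knight) says "Alice is a knight" - this is TRUE because Alice is a knight.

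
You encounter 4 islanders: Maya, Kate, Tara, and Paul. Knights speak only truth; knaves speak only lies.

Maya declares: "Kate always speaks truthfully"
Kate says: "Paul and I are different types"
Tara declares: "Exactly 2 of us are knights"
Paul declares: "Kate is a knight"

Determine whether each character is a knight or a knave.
Maya is a knave.
Kate is a knave.
Tara is a knave.
Paul is a knave.

Verification:
- Maya (knave) says "Kate always speaks truthfully" - this is FALSE (a lie) because Kate is a knave.
- Kate (knave) says "Paul and I are different types" - this is FALSE (a lie) because Kate is a knave and Paul is a knave.
- Tara (knave) says "Exactly 2 of us are knights" - this is FALSE (a lie) because there are 0 knights.
- Paul (knave) says "Kate is a knight" - this is FALSE (a lie) because Kate is a knave.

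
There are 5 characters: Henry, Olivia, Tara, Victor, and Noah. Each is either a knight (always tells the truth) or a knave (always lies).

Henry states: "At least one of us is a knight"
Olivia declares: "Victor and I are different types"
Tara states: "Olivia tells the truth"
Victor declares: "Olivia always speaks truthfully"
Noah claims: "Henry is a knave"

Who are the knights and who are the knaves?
Henry is a knight.
Olivia is a knave.
Tara is a knave.
Victor is a knave.
Noah is a knave.

Verification:
- Henry (knight) says "At least one of us is a knight" - this is TRUE because Henry is a knight.
- Olivia (knave) says "Victor and I are different types" - this is FALSE (a lie) because Olivia is a knave and Victor is a knave.
- Tara (knave) says "Olivia tells the truth" - this is FALSE (a lie) because Olivia is a knave.
- Victor (knave) says "Olivia always speaks truthfully" - this is FALSE (a lie) because Olivia is a knave.
- Noah (knave) says "Henry is a knave" - this is FALSE (a lie) because Henry is a knight.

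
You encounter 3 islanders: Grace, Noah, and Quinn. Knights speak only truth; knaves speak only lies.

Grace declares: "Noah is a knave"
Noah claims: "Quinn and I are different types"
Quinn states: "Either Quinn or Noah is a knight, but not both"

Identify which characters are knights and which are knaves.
Grace is a knight.
Noah is a knave.
Quinn is a knave.

Verification:
- Grace (knight) says "Noah is a knave" - this is TRUE because Noah is a knave.
- Noah (knave) says "Quinn and I are different types" - this is FALSE (a lie) because Noah is a knave and Quinn is a knave.
- Quinn (knave) says "Either Quinn or Noah is a knight, but not both" - this is FALSE (a lie) because Quinn is a knave and Noah is a knave.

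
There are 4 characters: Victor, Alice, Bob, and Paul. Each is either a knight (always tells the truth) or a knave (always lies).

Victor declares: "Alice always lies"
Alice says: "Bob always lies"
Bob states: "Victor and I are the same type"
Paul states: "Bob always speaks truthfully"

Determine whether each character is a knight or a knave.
Victor is a knight.
Alice is a knave.
Bob is a knight.
Paul is a knight.

Verification:
- Victor (knight) says "Alice always lies" - this is TRUE because Alice is a knave.
- Alice (knave) says "Bob always lies" - this is FALSE (a lie) because Bob is a knight.
- Bob (knight) says "Victor and I are the same type" - this is TRUE because Bob is a knight and Victor is a knight.
- Paul (knight) says "Bob always speaks truthfully" - this is TRUE because Bob is a knight.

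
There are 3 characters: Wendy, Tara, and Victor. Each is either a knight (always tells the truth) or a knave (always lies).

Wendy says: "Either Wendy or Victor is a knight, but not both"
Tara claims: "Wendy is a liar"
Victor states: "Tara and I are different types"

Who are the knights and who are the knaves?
Wendy is a knight.
Tara is a knave.
Victor is a knave.

Verification:
- Wendy (knight) says "Either Wendy or Victor is a knight, but not both" - this is TRUE because Wendy is a knight and Victor is a knave.
- Tara (knave) says "Wendy is a liar" - this is FALSE (a lie) because Wendy is a knight.
- Victor (knave) says "Tara and I are different types" - this is FALSE (a lie) because Victor is a knave and Tara is a knave.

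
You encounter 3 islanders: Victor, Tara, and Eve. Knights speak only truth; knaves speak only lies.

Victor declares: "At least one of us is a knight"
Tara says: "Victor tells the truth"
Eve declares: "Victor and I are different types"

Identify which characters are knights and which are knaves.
Victor is a knave.
Tara is a knave.
Eve is a knave.

Verification:
- Victor (knave) says "At least one of us is a knight" - this is FALSE (a lie) because no one is a knight.
- Tara (knave) says "Victor tells the truth" - this is FALSE (a lie) because Victor is a knave.
- Eve (knave) says "Victor and I are different types" - this is FALSE (a lie) because Eve is a knave and Victor is a knave.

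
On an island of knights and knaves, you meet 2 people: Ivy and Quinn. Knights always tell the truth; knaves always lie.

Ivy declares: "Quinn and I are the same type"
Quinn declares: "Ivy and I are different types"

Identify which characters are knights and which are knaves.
Ivy is a knave.
Quinn is a knight.

Verification:
- Ivy (knave) says "Quinn and I are the same type" - this is FALSE (a lie) because Ivy is a knave and Quinn is a knight.
- Quinn (knight) says "Ivy and I are different types" - this is TRUE because Quinn is a knight and Ivy is a knave.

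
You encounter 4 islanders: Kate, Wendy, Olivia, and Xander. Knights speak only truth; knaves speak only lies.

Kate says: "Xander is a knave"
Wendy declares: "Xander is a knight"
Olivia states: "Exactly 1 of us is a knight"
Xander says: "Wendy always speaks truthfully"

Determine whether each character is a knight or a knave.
Kate is a knave.
Wendy is a knight.
Olivia is a knave.
Xander is a knight.

Verification:
- Kate (knave) says "Xander is a knave" - this is FALSE (a lie) because Xander is a knight.
- Wendy (knight) says "Xander is a knight" - this is TRUE because Xander is a knight.
- Olivia (knave) says "Exactly 1 of us is a knight" - this is FALSE (a lie) because there are 2 knights.
- Xander (knight) says "Wendy always speaks truthfully" - this is TRUE because Wendy is a knight.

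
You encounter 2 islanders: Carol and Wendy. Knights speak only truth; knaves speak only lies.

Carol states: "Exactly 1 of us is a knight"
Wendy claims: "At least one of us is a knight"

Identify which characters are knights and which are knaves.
Carol is a knave.
Wendy is a knave.

Verification:
- Carol (knave) says "Exactly 1 of us is a knight" - this is FALSE (a lie) because there are 0 knights.
- Wendy (knave) says "At least one of us is a knight" - this is FALSE (a lie) because no one is a knight.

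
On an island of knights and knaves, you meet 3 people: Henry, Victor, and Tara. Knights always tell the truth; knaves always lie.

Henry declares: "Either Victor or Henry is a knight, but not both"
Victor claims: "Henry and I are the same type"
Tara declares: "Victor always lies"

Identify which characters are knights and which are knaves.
Henry is a knight.
Victor is a knave.
Tara is a knight.

Verification:
- Henry (knight) says "Either Victor or Henry is a knight, but not both" - this is TRUE because Victor is a knave and Henry is a knight.
- Victor (knave) says "Henry and I are the same type" - this is FALSE (a lie) because Victor is a knave and Henry is a knight.
- Tara (knight) says "Victor always lies" - this is TRUE because Victor is a knave.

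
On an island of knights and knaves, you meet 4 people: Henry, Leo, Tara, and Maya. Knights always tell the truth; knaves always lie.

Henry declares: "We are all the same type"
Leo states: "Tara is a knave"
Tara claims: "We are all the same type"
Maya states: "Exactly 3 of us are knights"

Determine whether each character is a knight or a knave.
Henry is a knave.
Leo is a knight.
Tara is a knave.
Maya is a knave.

Verification:
- Henry (knave) says "We are all the same type" - this is FALSE (a lie) because Leo is a knight and Henry, Tara, and Maya are knaves.
- Leo (knight) says "Tara is a knave" - this is TRUE because Tara is a knave.
- Tara (knave) says "We are all the same type" - this is FALSE (a lie) because Leo is a knight and Henry, Tara, and Maya are knaves.
- Maya (knave) says "Exactly 3 of us are knights" - this is FALSE (a lie) because there are 1 knights.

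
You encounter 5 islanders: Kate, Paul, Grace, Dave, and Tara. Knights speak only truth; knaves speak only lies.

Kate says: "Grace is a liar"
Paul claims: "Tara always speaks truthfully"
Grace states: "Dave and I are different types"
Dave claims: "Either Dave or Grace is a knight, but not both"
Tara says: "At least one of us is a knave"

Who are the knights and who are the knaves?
Kate is a knight.
Paul is a knight.
Grace is a knave.
Dave is a knave.
Tara is a knight.

Verification:
- Kate (knight) says "Grace is a liar" - this is TRUE because Grace is a knave.
- Paul (knight) says "Tara always speaks truthfully" - this is TRUE because Tara is a knight.
- Grace (knave) says "Dave and I are different types" - this is FALSE (a lie) because Grace is a knave and Dave is a knave.
- Dave (knave) says "Either Dave or Grace is a knight, but not both" - this is FALSE (a lie) because Dave is a knave and Grace is a knave.
- Tara (knight) says "At least one of us is a knave" - this is TRUE because Grace and Dave are knaves.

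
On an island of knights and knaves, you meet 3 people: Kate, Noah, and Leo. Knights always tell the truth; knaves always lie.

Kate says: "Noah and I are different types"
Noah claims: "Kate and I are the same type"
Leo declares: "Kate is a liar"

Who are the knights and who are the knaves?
Kate is a knight.
Noah is a knave.
Leo is a knave.

Verification:
- Kate (knight) says "Noah and I are different types" - this is TRUE because Kate is a knight and Noah is a knave.
- Noah (knave) says "Kate and I are the same type" - this is FALSE (a lie) because Noah is a knave and Kate is a knight.
- Leo (knave) says "Kate is a liar" - this is FALSE (a lie) because Kate is a knight.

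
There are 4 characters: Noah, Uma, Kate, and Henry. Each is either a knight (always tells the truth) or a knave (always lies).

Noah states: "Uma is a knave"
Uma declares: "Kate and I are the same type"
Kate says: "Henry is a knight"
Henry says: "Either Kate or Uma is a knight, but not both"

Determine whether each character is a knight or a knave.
Noah is a knight.
Uma is a knave.
Kate is a knight.
Henry is a knight.

Verification:
- Noah (knight) says "Uma is a knave" - this is TRUE because Uma is a knave.
- Uma (knave) says "Kate and I are the same type" - this is FALSE (a lie) because Uma is a knave and Kate is a knight.
- Kate (knight) says "Henry is a knight" - this is TRUE because Henry is a knight.
- Henry (knight) says "Either Kate or Uma is a knight, but not both" - this is TRUE because Kate is a knight and Uma is a knave.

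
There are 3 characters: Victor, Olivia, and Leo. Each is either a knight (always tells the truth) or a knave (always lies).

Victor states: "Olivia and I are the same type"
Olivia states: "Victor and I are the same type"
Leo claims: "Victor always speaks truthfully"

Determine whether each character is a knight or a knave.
Victor is a knight.
Olivia is a knight.
Leo is a knight.

Verification:
- Victor (knight) says "Olivia and I are the same type" - this is TRUE because Victor is a knight and Olivia is a knight.
- Olivia (knight) says "Victor and I are the same type" - this is TRUE because Olivia is a knight and Victor is a knight.
- Leo (knight) says "Victor always speaks truthfully" - this is TRUE because Victor is a knight.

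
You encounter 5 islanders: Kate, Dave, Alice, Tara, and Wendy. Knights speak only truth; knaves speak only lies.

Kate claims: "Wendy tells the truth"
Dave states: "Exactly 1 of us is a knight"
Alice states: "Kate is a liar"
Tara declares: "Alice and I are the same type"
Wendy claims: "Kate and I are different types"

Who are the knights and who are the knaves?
Kate is a knave.
Dave is a knave.
Alice is a knight.
Tara is a knight.
Wendy is a knave.

Verification:
- Kate (knave) says "Wendy tells the truth" - this is FALSE (a lie) because Wendy is a knave.
- Dave (knave) says "Exactly 1 of us is a knight" - this is FALSE (a lie) because there are 2 knights.
- Alice (knight) says "Kate is a liar" - this is TRUE because Kate is a knave.
- Tara (knight) says "Alice and I are the same type" - this is TRUE because Tara is a knight and Alice is a knight.
- Wendy (knave) says "Kate and I are different types" - this is FALSE (a lie) because Wendy is a knave and Kate is a knave.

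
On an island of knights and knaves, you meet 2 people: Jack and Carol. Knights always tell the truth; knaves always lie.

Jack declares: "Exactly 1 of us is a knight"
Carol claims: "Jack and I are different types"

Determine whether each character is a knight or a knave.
Jack is a knave.
Carol is a knave.

Verification:
- Jack (knave) says "Exactly 1 of us is a knight" - this is FALSE (a lie) because there are 0 knights.
- Carol (knave) says "Jack and I are different types" - this is FALSE (a lie) because Carol is a knave and Jack is a knave.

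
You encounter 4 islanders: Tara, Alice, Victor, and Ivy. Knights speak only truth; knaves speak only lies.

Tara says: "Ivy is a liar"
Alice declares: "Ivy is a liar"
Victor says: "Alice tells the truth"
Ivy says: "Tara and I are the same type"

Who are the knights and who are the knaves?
Tara is a knight.
Alice is a knight.
Victor is a knight.
Ivy is a knave.

Verification:
- Tara (knight) says "Ivy is a liar" - this is TRUE because Ivy is a knave.
- Alice (knight) says "Ivy is a liar" - this is TRUE because Ivy is a knave.
- Victor (knight) says "Alice tells the truth" - this is TRUE because Alice is a knight.
- Ivy (knave) says "Tara and I are the same type" - this is FALSE (a lie) because Ivy is a knave and Tara is a knight.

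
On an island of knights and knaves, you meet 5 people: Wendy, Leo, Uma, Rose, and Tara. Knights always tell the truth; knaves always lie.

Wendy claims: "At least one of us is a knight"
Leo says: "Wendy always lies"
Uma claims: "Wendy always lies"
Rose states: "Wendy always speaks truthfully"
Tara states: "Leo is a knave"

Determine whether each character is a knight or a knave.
Wendy is a knight.
Leo is a knave.
Uma is a knave.
Rose is a knight.
Tara is a knight.

Verification:
- Wendy (knight) says "At least one of us is a knight" - this is TRUE because Wendy, Rose, and Tara are knights.
- Leo (knave) says "Wendy always lies" - this is FALSE (a lie) because Wendy is a knight.
- Uma (knave) says "Wendy always lies" - this is FALSE (a lie) because Wendy is a knight.
- Rose (knight) says "Wendy always speaks truthfully" - this is TRUE because Wendy is a knight.
- Tara (knight) says "Leo is a knave" - this is TRUE because Leo is a knave.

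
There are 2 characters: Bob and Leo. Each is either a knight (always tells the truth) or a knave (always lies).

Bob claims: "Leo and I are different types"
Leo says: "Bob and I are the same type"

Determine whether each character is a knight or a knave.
Bob is a knight.
Leo is a knave.

Verification:
- Bob (knight) says "Leo and I are different types" - this is TRUE because Bob is a knight and Leo is a knave.
- Leo (knave) says "Bob and I are the same type" - this is FALSE (a lie) because Leo is a knave and Bob is a knight.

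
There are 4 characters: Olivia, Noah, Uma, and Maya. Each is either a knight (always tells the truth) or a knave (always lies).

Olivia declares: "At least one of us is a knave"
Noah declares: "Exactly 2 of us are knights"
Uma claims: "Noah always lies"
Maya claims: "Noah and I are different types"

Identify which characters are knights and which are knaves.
Olivia is a knight.
Noah is a knave.
Uma is a knight.
Maya is a knight.

Verification:
- Olivia (knight) says "At least one of us is a knave" - this is TRUE because Noah is a knave.
- Noah (knave) says "Exactly 2 of us are knights" - this is FALSE (a lie) because there are 3 knights.
- Uma (knight) says "Noah always lies" - this is TRUE because Noah is a knave.
- Maya (knight) says "Noah and I are different types" - this is TRUE because Maya is a knight and Noah is a knave.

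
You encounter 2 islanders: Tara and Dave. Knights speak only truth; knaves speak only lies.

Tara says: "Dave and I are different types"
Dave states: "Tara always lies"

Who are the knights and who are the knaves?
Tara is a knight.
Dave is a knave.

Verification:
- Tara (knight) says "Dave and I are different types" - this is TRUE because Tara is a knight and Dave is a knave.
- Dave (knave) says "Tara always lies" - this is FALSE (a lie) because Tara is a knight.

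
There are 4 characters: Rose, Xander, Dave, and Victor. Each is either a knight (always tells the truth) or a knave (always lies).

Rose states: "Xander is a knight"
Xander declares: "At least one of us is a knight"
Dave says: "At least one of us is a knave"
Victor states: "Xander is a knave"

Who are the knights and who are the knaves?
Rose is a knight.
Xander is a knight.
Dave is a knight.
Victor is a knave.

Verification:
- Rose (knight) says "Xander is a knight" - this is TRUE because Xander is a knight.
- Xander (knight) says "At least one of us is a knight" - this is TRUE because Rose, Xander, and Dave are knights.
- Dave (knight) says "At least one of us is a knave" - this is TRUE because Victor is a knave.
- Victor (knave) says "Xander is a knave" - this is FALSE (a lie) because Xander is a knight.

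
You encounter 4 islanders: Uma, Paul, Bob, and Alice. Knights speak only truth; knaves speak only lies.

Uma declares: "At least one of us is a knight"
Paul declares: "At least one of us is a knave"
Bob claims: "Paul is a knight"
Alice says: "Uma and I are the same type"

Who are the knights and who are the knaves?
Uma is a knight.
Paul is a knight.
Bob is a knight.
Alice is a knave.

Verification:
- Uma (knight) says "At least one of us is a knight" - this is TRUE because Uma, Paul, and Bob are knights.
- Paul (knight) says "At least one of us is a knave" - this is TRUE because Alice is a knave.
- Bob (knight) says "Paul is a knight" - this is TRUE because Paul is a knight.
- Alice (knave) says "Uma and I are the same type" - this is FALSE (a lie) because Alice is a knave and Uma is a knight.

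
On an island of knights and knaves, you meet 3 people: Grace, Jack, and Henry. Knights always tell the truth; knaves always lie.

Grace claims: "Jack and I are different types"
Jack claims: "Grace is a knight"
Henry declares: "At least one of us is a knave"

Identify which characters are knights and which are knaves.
Grace is a knave.
Jack is a knave.
Henry is a knight.

Verification:
- Grace (knave) says "Jack and I are different types" - this is FALSE (a lie) because Grace is a knave and Jack is a knave.
- Jack (knave) says "Grace is a knight" - this is FALSE (a lie) because Grace is a knave.
- Henry (knight) says "At least one of us is a knave" - this is TRUE because Grace and Jack are knaves.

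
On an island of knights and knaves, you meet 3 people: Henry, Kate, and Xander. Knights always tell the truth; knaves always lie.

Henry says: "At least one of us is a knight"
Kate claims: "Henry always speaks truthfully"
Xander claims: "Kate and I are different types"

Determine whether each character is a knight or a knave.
Henry is a knave.
Kate is a knave.
Xander is a knave.

Verification:
- Henry (knave) says "At least one of us is a knight" - this is FALSE (a lie) because no one is a knight.
- Kate (knave) says "Henry always speaks truthfully" - this is FALSE (a lie) because Henry is a knave.
- Xander (knave) says "Kate and I are different types" - this is FALSE (a lie) because Xander is a knave and Kate is a knave.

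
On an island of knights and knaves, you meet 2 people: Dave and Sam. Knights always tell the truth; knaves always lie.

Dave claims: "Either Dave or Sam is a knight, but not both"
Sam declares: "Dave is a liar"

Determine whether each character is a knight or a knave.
Dave is a knight.
Sam is a knave.

Verification:
- Dave (knight) says "Either Dave or Sam is a knight, but not both" - this is TRUE because Dave is a knight and Sam is a knave.
- Sam (knave) says "Dave is a liar" - this is FALSE (a lie) because Dave is a knight.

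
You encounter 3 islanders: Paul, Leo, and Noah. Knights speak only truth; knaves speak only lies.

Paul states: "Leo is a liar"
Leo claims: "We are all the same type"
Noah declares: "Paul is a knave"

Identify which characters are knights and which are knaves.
Paul is a knight.
Leo is a knave.
Noah is a knave.

Verification:
- Paul (knight) says "Leo is a liar" - this is TRUE because Leo is a knave.
- Leo (knave) says "We are all the same type" - this is FALSE (a lie) because Paul is a knight and Leo and Noah are knaves.
- Noah (knave) says "Paul is a knave" - this is FALSE (a lie) because Paul is a knight.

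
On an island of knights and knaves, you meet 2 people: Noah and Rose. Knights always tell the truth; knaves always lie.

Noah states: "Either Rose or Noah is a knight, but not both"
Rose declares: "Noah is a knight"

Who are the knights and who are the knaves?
Noah is a knave.
Rose is a knave.

Verification:
- Noah (knave) says "Either Rose or Noah is a knight, but not both" - this is FALSE (a lie) because Rose is a knave and Noah is a knave.
- Rose (knave) says "Noah is a knight" - this is FALSE (a lie) because Noah is a knave.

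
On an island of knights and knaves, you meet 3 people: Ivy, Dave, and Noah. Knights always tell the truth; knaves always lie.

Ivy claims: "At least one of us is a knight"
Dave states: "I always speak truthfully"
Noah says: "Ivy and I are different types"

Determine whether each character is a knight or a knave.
Ivy is a knave.
Dave is a knave.
Noah is a knave.

Verification:
- Ivy (knave) says "At least one of us is a knight" - this is FALSE (a lie) because no one is a knight.
- Dave (knave) says "I always speak truthfully" - this is FALSE (a lie) because Dave is a knave.
- Noah (knave) says "Ivy and I are different types" - this is FALSE (a lie) because Noah is a knave and Ivy is a knave.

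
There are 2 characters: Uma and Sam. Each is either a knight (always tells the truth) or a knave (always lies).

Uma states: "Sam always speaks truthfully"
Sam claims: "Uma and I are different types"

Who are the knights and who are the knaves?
Uma is a knave.
Sam is a knave.

Verification:
- Uma (knave) says "Sam always speaks truthfully" - this is FALSE (a lie) because Sam is a knave.
- Sam (knave) says "Uma and I are different types" - this is FALSE (a lie) because Sam is a knave and Uma is a knave.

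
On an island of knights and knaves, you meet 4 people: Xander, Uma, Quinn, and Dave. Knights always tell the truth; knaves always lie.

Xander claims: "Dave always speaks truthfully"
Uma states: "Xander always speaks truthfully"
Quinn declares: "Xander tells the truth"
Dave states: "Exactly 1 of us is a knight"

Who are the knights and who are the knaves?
Xander is a knave.
Uma is a knave.
Quinn is a knave.
Dave is a knave.

Verification:
- Xander (knave) says "Dave always speaks truthfully" - this is FALSE (a lie) because Dave is a knave.
- Uma (knave) says "Xander always speaks truthfully" - this is FALSE (a lie) because Xander is a knave.
- Quinn (knave) says "Xander tells the truth" - this is FALSE (a lie) because Xander is a knave.
- Dave (knave) says "Exactly 1 of us is a knight" - this is FALSE (a lie) because there are 0 knights.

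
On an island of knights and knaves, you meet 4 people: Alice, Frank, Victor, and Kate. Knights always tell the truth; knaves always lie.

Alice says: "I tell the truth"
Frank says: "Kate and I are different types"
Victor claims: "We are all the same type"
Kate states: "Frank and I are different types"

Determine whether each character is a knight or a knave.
Alice is a knight.
Frank is a knave.
Victor is a knave.
Kate is a knave.

Verification:
- Alice (knight) says "I tell the truth" - this is TRUE because Alice is a knight.
- Frank (knave) says "Kate and I are different types" - this is FALSE (a lie) because Frank is a knave and Kate is a knave.
- Victor (knave) says "We are all the same type" - this is FALSE (a lie) because Alice is a knight and Frank, Victor, and Kate are knaves.
- Kate (knave) says "Frank and I are different types" - this is FALSE (a lie) because Kate is a knave and Frank is a knave.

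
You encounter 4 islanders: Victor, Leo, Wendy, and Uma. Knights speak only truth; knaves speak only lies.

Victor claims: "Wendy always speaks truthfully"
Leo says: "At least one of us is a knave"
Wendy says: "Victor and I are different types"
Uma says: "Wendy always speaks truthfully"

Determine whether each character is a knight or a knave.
Victor is a knave.
Leo is a knight.
Wendy is a knave.
Uma is a knave.

Verification:
- Victor (knave) says "Wendy always speaks truthfully" - this is FALSE (a lie) because Wendy is a knave.
- Leo (knight) says "At least one of us is a knave" - this is TRUE because Victor, Wendy, and Uma are knaves.
- Wendy (knave) says "Victor and I are different types" - this is FALSE (a lie) because Wendy is a knave and Victor is a knave.
- Uma (knave) says "Wendy always speaks truthfully" - this is FALSE (a lie) because Wendy is a knave.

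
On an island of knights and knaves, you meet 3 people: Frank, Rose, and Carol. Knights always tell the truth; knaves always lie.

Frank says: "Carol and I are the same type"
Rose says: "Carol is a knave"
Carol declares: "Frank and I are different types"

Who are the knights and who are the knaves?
Frank is a knave.
Rose is a knave.
Carol is a knight.

Verification:
- Frank (knave) says "Carol and I are the same type" - this is FALSE (a lie) because Frank is a knave and Carol is a knight.
- Rose (knave) says "Carol is a knave" - this is FALSE (a lie) because Carol is a knight.
- Carol (knight) says "Frank and I are different types" - this is TRUE because Carol is a knight and Frank is a knave.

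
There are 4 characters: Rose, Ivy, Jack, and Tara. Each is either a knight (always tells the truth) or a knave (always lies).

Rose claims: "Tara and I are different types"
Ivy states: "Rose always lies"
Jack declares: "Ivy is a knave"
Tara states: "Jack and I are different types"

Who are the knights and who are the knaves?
Rose is a knave.
Ivy is a knight.
Jack is a knave.
Tara is a knave.

Verification:
- Rose (knave) says "Tara and I are different types" - this is FALSE (a lie) because Rose is a knave and Tara is a knave.
- Ivy (knight) says "Rose always lies" - this is TRUE because Rose is a knave.
- Jack (knave) says "Ivy is a knave" - this is FALSE (a lie) because Ivy is a knight.
- Tara (knave) says "Jack and I are different types" - this is FALSE (a lie) because Tara is a knave and Jack is a knave.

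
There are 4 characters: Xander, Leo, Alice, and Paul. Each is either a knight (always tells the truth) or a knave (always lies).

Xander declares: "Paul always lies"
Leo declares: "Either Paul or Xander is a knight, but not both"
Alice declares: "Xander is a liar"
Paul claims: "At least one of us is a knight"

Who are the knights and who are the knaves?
Xander is a knave.
Leo is a knight.
Alice is a knight.
Paul is a knight.

Verification:
- Xander (knave) says "Paul always lies" - this is FALSE (a lie) because Paul is a knight.
- Leo (knight) says "Either Paul or Xander is a knight, but not both" - this is TRUE because Paul is a knight and Xander is a knave.
- Alice (knight) says "Xander is a liar" - this is TRUE because Xander is a knave.
- Paul (knight) says "At least one of us is a knight" - this is TRUE because Leo, Alice, and Paul are knights.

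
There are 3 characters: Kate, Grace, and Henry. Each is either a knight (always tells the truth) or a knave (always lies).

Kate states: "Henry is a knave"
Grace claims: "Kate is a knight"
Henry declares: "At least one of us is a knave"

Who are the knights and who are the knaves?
Kate is a knave.
Grace is a knave.
Henry is a knight.

Verification:
- Kate (knave) says "Henry is a knave" - this is FALSE (a lie) because Henry is a knight.
- Grace (knave) says "Kate is a knight" - this is FALSE (a lie) because Kate is a knave.
- Henry (knight) says "At least one of us is a knave" - this is TRUE because Kate and Grace are knaves.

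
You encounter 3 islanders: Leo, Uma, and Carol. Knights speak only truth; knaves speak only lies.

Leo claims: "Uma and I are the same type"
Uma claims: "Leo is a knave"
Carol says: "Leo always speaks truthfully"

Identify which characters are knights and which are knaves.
Leo is a knave.
Uma is a knight.
Carol is a knave.

Verification:
- Leo (knave) says "Uma and I are the same type" - this is FALSE (a lie) because Leo is a knave and Uma is a knight.
- Uma (knight) says "Leo is a knave" - this is TRUE because Leo is a knave.
- Carol (knave) says "Leo always speaks truthfully" - this is FALSE (a lie) because Leo is a knave.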